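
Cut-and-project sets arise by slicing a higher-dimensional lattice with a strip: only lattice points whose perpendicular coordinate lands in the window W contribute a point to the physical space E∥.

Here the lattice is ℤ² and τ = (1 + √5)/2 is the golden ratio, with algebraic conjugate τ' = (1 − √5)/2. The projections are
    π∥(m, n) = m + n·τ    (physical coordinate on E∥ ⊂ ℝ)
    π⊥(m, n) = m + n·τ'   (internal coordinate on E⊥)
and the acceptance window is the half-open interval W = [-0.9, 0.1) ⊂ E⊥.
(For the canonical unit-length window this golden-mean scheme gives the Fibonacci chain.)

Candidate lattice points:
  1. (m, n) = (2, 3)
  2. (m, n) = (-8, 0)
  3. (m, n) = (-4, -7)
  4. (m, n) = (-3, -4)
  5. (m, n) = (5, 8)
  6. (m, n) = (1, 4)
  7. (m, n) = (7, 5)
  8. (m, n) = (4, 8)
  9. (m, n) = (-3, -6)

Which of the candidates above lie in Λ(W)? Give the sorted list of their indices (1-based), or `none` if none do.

4, 5

Compute τ' = (1−√5)/2 = -0.618034, so π⊥(m,n) = m -0.618034·n.
#1 (2,3): internal coord 2 + (3)·τ' = +0.145898; +0.145898 ∉ [-0.9, 0.1) → out
#2 (-8,0): internal coord -8 + (0)·τ' = -8.000000; -8.000000 ∉ [-0.9, 0.1) → out
#3 (-4,-7): internal coord -4 + (-7)·τ' = +0.326238; +0.326238 ∉ [-0.9, 0.1) → out
#4 (-3,-4): internal coord -3 + (-4)·τ' = -0.527864; -0.527864 ∈ [-0.9, 0.1) → IN Λ
#5 (5,8): internal coord 5 + (8)·τ' = +0.055728; +0.055728 ∈ [-0.9, 0.1) → IN Λ
#6 (1,4): internal coord 1 + (4)·τ' = -1.472136; -1.472136 ∉ [-0.9, 0.1) → out
#7 (7,5): internal coord 7 + (5)·τ' = +3.909830; +3.909830 ∉ [-0.9, 0.1) → out
#8 (4,8): internal coord 4 + (8)·τ' = -0.944272; -0.944272 ∉ [-0.9, 0.1) → out
#9 (-3,-6): internal coord -3 + (-6)·τ' = +0.708204; +0.708204 ∉ [-0.9, 0.1) → out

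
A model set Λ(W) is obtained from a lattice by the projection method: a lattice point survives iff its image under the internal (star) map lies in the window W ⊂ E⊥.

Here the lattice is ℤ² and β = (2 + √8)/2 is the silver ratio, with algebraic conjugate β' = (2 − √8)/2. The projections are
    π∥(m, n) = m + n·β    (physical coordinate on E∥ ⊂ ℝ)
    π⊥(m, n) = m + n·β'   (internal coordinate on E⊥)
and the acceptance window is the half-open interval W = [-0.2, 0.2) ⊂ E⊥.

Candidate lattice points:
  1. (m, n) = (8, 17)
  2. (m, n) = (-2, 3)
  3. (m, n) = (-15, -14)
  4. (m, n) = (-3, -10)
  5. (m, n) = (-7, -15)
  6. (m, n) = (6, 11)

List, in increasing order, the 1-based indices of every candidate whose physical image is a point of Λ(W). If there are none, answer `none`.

β' = (2−√8)/2 ≈ -0.4142.
#1 (8,17): internal coord 8 + (17)·β' = +0.9584; +0.9584 ∉ [-0.2, 0.2) → out
#2 (-2,3): internal coord -2 + (3)·β' = -3.2426; -3.2426 ∉ [-0.2, 0.2) → out
#3 (-15,-14): internal coord -15 + (-14)·β' = -9.2010; -9.2010 ∉ [-0.2, 0.2) → out
#4 (-3,-10): internal coord -3 + (-10)·β' = +1.1421; +1.1421 ∉ [-0.2, 0.2) → out
#5 (-7,-15): internal coord -7 + (-15)·β' = -0.7868; -0.7868 ∉ [-0.2, 0.2) → out
#6 (6,11): internal coord 6 + (11)·β' = +1.4437; +1.4437 ∉ [-0.2, 0.2) → out

none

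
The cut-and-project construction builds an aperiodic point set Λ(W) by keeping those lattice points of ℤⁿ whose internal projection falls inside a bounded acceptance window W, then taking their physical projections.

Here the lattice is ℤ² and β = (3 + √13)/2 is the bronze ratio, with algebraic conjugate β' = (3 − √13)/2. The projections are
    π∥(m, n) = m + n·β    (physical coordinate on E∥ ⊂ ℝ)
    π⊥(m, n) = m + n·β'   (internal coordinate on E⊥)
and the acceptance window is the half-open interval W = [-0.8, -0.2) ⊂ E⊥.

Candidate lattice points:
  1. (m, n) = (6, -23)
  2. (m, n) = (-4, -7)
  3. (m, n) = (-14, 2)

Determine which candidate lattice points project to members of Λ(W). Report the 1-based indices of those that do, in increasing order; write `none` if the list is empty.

none

Compute β' = (3−√13)/2 = -0.302776, so π⊥(m,n) = m -0.302776·n.
candidate 1: (m,n)=(6,-23) → π∥ = 6-23·β ≈ -69.963840, π⊥ = 6-23·β' ≈ 12.963840 ∉ [-0.8, -0.2) ⇒ out
candidate 2: (m,n)=(-4,-7) → π∥ = -4-7·β ≈ -27.119429, π⊥ = -4-7·β' ≈ -1.880571 ∉ [-0.8, -0.2) ⇒ out
candidate 3: (m,n)=(-14,2) → π∥ = -14+2·β ≈ -7.394449, π⊥ = -14+2·β' ≈ -14.605551 ∉ [-0.8, -0.2) ⇒ out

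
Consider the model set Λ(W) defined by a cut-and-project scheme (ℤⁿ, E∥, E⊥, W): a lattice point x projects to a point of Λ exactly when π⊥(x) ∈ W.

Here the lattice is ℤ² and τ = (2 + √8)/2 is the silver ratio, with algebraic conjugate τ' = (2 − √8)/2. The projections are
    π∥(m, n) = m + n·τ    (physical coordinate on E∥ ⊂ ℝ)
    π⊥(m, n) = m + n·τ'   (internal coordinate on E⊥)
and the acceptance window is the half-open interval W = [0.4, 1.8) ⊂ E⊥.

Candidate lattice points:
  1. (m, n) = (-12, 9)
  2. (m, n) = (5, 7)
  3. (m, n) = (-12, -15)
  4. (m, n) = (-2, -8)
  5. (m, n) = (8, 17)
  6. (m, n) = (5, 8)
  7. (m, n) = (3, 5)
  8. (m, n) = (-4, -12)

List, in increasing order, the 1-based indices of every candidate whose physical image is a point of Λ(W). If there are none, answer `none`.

Compute τ' = (2−√8)/2 = -0.41421, so π⊥(m,n) = m -0.41421·n.
[1] lift (-12,9): star map gives -15.72792; window check 0.4 ≤ -15.72792 < 1.8 is false → out
[2] lift (5,7): star map gives 2.10051; window check 0.4 ≤ 2.10051 < 1.8 is false → out
[3] lift (-12,-15): star map gives -5.78680; window check 0.4 ≤ -5.78680 < 1.8 is false → out
[4] lift (-2,-8): star map gives 1.31371; window check 0.4 ≤ 1.31371 < 1.8 is true → IN Λ
[5] lift (8,17): star map gives 0.95837; window check 0.4 ≤ 0.95837 < 1.8 is true → IN Λ
[6] lift (5,8): star map gives 1.68629; window check 0.4 ≤ 1.68629 < 1.8 is true → IN Λ
[7] lift (3,5): star map gives 0.92893; window check 0.4 ≤ 0.92893 < 1.8 is true → IN Λ
[8] lift (-4,-12): star map gives 0.97056; window check 0.4 ≤ 0.97056 < 1.8 is true → IN Λ

4, 5, 6, 7, 8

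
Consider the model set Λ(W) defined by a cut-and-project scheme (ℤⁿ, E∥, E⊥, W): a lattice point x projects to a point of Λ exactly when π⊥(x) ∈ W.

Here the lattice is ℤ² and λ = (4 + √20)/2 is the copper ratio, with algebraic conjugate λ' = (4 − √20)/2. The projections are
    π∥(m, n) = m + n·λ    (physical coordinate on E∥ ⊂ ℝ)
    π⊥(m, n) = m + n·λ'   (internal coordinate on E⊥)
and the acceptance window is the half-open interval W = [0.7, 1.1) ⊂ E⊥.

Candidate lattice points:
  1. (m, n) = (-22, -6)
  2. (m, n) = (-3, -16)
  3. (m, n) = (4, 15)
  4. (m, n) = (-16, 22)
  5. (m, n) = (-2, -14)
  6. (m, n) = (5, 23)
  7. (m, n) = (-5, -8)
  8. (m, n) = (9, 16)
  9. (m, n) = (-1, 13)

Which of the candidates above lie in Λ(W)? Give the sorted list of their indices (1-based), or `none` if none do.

λ' = (4−√20)/2 ≈ -0.23607.
[1] lift (-22,-6): star map gives -20.58359; window check 0.7 ≤ -20.58359 < 1.1 is false → out
[2] lift (-3,-16): star map gives 0.77709; window check 0.7 ≤ 0.77709 < 1.1 is true → IN Λ
[3] lift (4,15): star map gives 0.45898; window check 0.7 ≤ 0.45898 < 1.1 is false → out
[4] lift (-16,22): star map gives -21.19350; window check 0.7 ≤ -21.19350 < 1.1 is false → out
[5] lift (-2,-14): star map gives 1.30495; window check 0.7 ≤ 1.30495 < 1.1 is false → out
[6] lift (5,23): star map gives -0.42956; window check 0.7 ≤ -0.42956 < 1.1 is false → out
[7] lift (-5,-8): star map gives -3.11146; window check 0.7 ≤ -3.11146 < 1.1 is false → out
[8] lift (9,16): star map gives 5.22291; window check 0.7 ≤ 5.22291 < 1.1 is false → out
[9] lift (-1,13): star map gives -4.06888; window check 0.7 ≤ -4.06888 < 1.1 is false → out

2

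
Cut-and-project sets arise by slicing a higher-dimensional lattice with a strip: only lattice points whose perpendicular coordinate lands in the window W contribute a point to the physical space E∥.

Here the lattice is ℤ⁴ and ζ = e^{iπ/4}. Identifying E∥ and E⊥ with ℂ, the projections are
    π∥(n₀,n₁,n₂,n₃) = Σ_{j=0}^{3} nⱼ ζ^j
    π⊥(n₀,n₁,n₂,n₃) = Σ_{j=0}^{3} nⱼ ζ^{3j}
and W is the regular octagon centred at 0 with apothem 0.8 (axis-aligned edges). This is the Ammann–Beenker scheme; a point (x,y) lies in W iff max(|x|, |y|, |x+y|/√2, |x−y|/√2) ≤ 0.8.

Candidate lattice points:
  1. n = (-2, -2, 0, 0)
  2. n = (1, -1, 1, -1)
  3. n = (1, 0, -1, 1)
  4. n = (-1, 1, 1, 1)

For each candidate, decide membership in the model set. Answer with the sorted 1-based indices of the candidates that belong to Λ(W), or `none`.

none

Internal map: ζ^{3j} for j=0..3 gives (1,0), (−√2/2,√2/2), (0,−1), (√2/2,√2/2).
#1 (-2, -2, 0, 0): internal (-0.58579, -1.41421); octagon support 1.41421 vs apothem 0.8 → ∉ W
#2 (1, -1, 1, -1): internal (1.00000, -2.41421); octagon support 2.41421 vs apothem 0.8 → ∉ W
#3 (1, 0, -1, 1): internal (1.70711, 1.70711); octagon support 2.41421 vs apothem 0.8 → ∉ W
#4 (-1, 1, 1, 1): internal (-1.00000, 0.41421); octagon support 1.00000 vs apothem 0.8 → ∉ W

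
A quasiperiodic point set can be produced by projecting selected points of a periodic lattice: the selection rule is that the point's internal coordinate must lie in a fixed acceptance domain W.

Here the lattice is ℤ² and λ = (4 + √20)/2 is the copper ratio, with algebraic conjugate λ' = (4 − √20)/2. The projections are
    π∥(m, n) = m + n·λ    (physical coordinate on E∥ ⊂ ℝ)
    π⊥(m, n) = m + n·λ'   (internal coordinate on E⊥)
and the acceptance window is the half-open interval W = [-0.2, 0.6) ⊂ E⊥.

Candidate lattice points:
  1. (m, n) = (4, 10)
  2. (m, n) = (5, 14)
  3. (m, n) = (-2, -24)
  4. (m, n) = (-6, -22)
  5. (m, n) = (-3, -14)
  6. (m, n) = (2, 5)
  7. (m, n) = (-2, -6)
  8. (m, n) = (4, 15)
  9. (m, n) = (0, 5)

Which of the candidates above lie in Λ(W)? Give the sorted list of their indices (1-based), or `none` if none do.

λ' = (4−√20)/2 ≈ -0.2361.
[1] lift (4,10): star map gives 1.6393; window check -0.2 ≤ 1.6393 < 0.6 is false → out
[2] lift (5,14): star map gives 1.6950; window check -0.2 ≤ 1.6950 < 0.6 is false → out
[3] lift (-2,-24): star map gives 3.6656; window check -0.2 ≤ 3.6656 < 0.6 is false → out
[4] lift (-6,-22): star map gives -0.8065; window check -0.2 ≤ -0.8065 < 0.6 is false → out
[5] lift (-3,-14): star map gives 0.3050; window check -0.2 ≤ 0.3050 < 0.6 is true → IN Λ
[6] lift (2,5): star map gives 0.8197; window check -0.2 ≤ 0.8197 < 0.6 is false → out
[7] lift (-2,-6): star map gives -0.5836; window check -0.2 ≤ -0.5836 < 0.6 is false → out
[8] lift (4,15): star map gives 0.4590; window check -0.2 ≤ 0.4590 < 0.6 is true → IN Λ
[9] lift (0,5): star map gives -1.1803; window check -0.2 ≤ -1.1803 < 0.6 is false → out

5, 8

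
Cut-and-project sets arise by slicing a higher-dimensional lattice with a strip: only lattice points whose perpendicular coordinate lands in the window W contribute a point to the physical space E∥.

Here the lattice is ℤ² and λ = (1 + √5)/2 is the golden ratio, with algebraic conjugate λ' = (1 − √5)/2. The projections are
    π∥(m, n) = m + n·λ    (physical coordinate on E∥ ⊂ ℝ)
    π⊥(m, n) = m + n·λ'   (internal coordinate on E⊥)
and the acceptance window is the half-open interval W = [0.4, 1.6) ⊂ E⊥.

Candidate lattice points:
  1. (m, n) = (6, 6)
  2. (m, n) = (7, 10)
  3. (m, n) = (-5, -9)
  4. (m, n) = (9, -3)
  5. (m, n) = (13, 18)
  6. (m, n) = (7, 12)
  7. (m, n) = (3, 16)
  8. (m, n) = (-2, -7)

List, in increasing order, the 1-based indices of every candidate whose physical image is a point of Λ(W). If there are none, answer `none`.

Compute λ' = (1−√5)/2 = -0.618034, so π⊥(m,n) = m -0.618034·n.
#1 (6,6): internal coord 6 + (6)·λ' = +2.291796; +2.291796 ∉ [0.4, 1.6) → out
#2 (7,10): internal coord 7 + (10)·λ' = +0.819660; +0.819660 ∈ [0.4, 1.6) → IN Λ
#3 (-5,-9): internal coord -5 + (-9)·λ' = +0.562306; +0.562306 ∈ [0.4, 1.6) → IN Λ
#4 (9,-3): internal coord 9 + (-3)·λ' = +10.854102; +10.854102 ∉ [0.4, 1.6) → out
#5 (13,18): internal coord 13 + (18)·λ' = +1.875388; +1.875388 ∉ [0.4, 1.6) → out
#6 (7,12): internal coord 7 + (12)·λ' = -0.416408; -0.416408 ∉ [0.4, 1.6) → out
#7 (3,16): internal coord 3 + (16)·λ' = -6.888544; -6.888544 ∉ [0.4, 1.6) → out
#8 (-2,-7): internal coord -2 + (-7)·λ' = +2.326238; +2.326238 ∉ [0.4, 1.6) → out

2, 3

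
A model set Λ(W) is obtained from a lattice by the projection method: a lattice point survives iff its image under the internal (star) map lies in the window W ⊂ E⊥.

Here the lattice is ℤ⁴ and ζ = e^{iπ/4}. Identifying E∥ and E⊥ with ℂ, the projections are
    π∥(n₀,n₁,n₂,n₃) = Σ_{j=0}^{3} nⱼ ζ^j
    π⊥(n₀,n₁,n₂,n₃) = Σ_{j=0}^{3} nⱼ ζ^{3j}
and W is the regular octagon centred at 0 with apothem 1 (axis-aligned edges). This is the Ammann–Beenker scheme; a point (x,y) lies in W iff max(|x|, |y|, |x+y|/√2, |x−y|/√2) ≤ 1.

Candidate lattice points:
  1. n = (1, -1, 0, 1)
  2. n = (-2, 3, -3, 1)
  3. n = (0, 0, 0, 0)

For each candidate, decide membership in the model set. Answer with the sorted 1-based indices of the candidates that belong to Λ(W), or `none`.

3

Internal map: ζ^{3j} for j=0..3 gives (1,0), (−√2/2,√2/2), (0,−1), (√2/2,√2/2).
candidate 1: n = (1, -1, 0, 1) → π⊥ ≈ (+2.414214, +0.000000); max(|x|,|y|,|x±y|/√2) = 2.414214 > 1 ⇒ ∉ W
candidate 2: n = (-2, 3, -3, 1) → π⊥ ≈ (-3.414214, +5.828427); max(|x|,|y|,|x±y|/√2) = 6.535534 > 1 ⇒ ∉ W
candidate 3: n = (0, 0, 0, 0) → π⊥ ≈ (+0.000000, +0.000000); max(|x|,|y|,|x±y|/√2) = 0.000000 ≤ 1 ⇒ ∈ W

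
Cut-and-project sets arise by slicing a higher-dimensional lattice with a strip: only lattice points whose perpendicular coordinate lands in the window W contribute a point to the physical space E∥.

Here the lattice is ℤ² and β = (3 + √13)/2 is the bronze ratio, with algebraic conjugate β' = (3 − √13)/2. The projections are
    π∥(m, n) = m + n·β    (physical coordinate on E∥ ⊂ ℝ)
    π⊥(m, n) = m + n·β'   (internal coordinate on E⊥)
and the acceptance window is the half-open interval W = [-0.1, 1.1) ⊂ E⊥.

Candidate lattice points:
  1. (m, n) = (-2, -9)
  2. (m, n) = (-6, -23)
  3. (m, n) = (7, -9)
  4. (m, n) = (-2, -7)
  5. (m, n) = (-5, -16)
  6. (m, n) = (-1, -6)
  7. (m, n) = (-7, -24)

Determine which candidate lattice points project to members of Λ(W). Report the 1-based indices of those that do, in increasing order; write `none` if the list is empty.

β' = (3−√13)/2 ≈ -0.30278.
candidate 1: (m,n)=(-2,-9) → π∥ = -2-9·β ≈ -31.72498, π⊥ = -2-9·β' ≈ 0.72498 ∈ [-0.1, 1.1) ⇒ IN Λ
candidate 2: (m,n)=(-6,-23) → π∥ = -6-23·β ≈ -81.96384, π⊥ = -6-23·β' ≈ 0.96384 ∈ [-0.1, 1.1) ⇒ IN Λ
candidate 3: (m,n)=(7,-9) → π∥ = 7-9·β ≈ -22.72498, π⊥ = 7-9·β' ≈ 9.72498 ∉ [-0.1, 1.1) ⇒ out
candidate 4: (m,n)=(-2,-7) → π∥ = -2-7·β ≈ -25.11943, π⊥ = -2-7·β' ≈ 0.11943 ∈ [-0.1, 1.1) ⇒ IN Λ
candidate 5: (m,n)=(-5,-16) → π∥ = -5-16·β ≈ -57.84441, π⊥ = -5-16·β' ≈ -0.15559 ∉ [-0.1, 1.1) ⇒ out
candidate 6: (m,n)=(-1,-6) → π∥ = -1-6·β ≈ -20.81665, π⊥ = -1-6·β' ≈ 0.81665 ∈ [-0.1, 1.1) ⇒ IN Λ
candidate 7: (m,n)=(-7,-24) → π∥ = -7-24·β ≈ -86.26662, π⊥ = -7-24·β' ≈ 0.26662 ∈ [-0.1, 1.1) ⇒ IN Λ

1, 2, 4, 6, 7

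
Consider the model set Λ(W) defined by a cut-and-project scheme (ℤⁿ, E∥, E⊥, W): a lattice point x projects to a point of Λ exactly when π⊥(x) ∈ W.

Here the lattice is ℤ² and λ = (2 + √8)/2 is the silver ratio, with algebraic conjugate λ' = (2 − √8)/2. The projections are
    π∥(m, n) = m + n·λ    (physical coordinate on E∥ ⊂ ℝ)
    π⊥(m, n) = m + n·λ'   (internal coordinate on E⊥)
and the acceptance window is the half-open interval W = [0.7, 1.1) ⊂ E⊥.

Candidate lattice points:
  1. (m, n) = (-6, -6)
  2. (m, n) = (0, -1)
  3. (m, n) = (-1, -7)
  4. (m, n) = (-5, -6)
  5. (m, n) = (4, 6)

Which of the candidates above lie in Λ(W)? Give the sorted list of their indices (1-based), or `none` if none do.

Numerically λ ≈ 2.41421 and λ' = −1/λ ≈ -0.41421.
candidate 1: (m,n)=(-6,-6) → π∥ = -6-6·λ ≈ -20.48528, π⊥ = -6-6·λ' ≈ -3.51472 ∉ [0.7, 1.1) ⇒ out
candidate 2: (m,n)=(0,-1) → π∥ = 0-1·λ ≈ -2.41421, π⊥ = 0-1·λ' ≈ 0.41421 ∉ [0.7, 1.1) ⇒ out
candidate 3: (m,n)=(-1,-7) → π∥ = -1-7·λ ≈ -17.89949, π⊥ = -1-7·λ' ≈ 1.89949 ∉ [0.7, 1.1) ⇒ out
candidate 4: (m,n)=(-5,-6) → π∥ = -5-6·λ ≈ -19.48528, π⊥ = -5-6·λ' ≈ -2.51472 ∉ [0.7, 1.1) ⇒ out
candidate 5: (m,n)=(4,6) → π∥ = 4+6·λ ≈ 18.48528, π⊥ = 4+6·λ' ≈ 1.51472 ∉ [0.7, 1.1) ⇒ out

none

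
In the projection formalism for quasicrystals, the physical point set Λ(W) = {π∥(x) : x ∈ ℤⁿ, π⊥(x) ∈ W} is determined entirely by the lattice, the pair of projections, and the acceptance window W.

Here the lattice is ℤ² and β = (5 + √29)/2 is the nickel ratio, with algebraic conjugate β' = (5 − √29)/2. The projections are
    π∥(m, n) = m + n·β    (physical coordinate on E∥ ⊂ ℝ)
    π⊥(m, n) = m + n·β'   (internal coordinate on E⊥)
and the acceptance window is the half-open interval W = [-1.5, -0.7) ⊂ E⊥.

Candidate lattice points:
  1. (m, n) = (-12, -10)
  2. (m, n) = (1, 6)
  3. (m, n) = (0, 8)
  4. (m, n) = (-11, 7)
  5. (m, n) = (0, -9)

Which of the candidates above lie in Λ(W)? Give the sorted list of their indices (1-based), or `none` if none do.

Numerically β ≈ 5.192582 and β' = −1/β ≈ -0.192582.
candidate 1: (m,n)=(-12,-10) → π∥ = -12-10·β ≈ -63.925824, π⊥ = -12-10·β' ≈ -10.074176 ∉ [-1.5, -0.7) ⇒ out
candidate 2: (m,n)=(1,6) → π∥ = 1+6·β ≈ 32.155494, π⊥ = 1+6·β' ≈ -0.155494 ∉ [-1.5, -0.7) ⇒ out
candidate 3: (m,n)=(0,8) → π∥ = 0+8·β ≈ 41.540659, π⊥ = 0+8·β' ≈ -1.540659 ∉ [-1.5, -0.7) ⇒ out
candidate 4: (m,n)=(-11,7) → π∥ = -11+7·β ≈ 25.348077, π⊥ = -11+7·β' ≈ -12.348077 ∉ [-1.5, -0.7) ⇒ out
candidate 5: (m,n)=(0,-9) → π∥ = 0-9·β ≈ -46.733242, π⊥ = 0-9·β' ≈ 1.733242 ∉ [-1.5, -0.7) ⇒ out

none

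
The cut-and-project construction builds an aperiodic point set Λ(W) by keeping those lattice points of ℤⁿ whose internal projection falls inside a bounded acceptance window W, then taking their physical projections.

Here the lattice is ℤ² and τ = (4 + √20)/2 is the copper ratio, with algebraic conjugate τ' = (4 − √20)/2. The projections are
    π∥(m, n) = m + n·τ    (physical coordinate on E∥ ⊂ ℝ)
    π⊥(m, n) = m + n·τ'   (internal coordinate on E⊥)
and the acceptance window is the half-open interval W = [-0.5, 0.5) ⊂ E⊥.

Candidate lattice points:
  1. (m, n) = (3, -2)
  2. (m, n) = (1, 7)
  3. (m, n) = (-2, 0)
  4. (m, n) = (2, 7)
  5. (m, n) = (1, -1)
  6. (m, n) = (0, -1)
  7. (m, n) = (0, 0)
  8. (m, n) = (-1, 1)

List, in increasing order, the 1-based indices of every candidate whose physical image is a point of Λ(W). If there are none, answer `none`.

4, 6, 7

τ' = (4−√20)/2 ≈ -0.23607.
candidate 1: (m,n)=(3,-2) → π∥ = 3-2·τ ≈ -5.47214, π⊥ = 3-2·τ' ≈ 3.47214 ∉ [-0.5, 0.5) ⇒ out
candidate 2: (m,n)=(1,7) → π∥ = 1+7·τ ≈ 30.65248, π⊥ = 1+7·τ' ≈ -0.65248 ∉ [-0.5, 0.5) ⇒ out
candidate 3: (m,n)=(-2,0) → π∥ = -2+0·τ ≈ -2.00000, π⊥ = -2+0·τ' ≈ -2.00000 ∉ [-0.5, 0.5) ⇒ out
candidate 4: (m,n)=(2,7) → π∥ = 2+7·τ ≈ 31.65248, π⊥ = 2+7·τ' ≈ 0.34752 ∈ [-0.5, 0.5) ⇒ IN Λ
candidate 5: (m,n)=(1,-1) → π∥ = 1-1·τ ≈ -3.23607, π⊥ = 1-1·τ' ≈ 1.23607 ∉ [-0.5, 0.5) ⇒ out
candidate 6: (m,n)=(0,-1) → π∥ = 0-1·τ ≈ -4.23607, π⊥ = 0-1·τ' ≈ 0.23607 ∈ [-0.5, 0.5) ⇒ IN Λ
candidate 7: (m,n)=(0,0) → π∥ = 0+0·τ ≈ 0.00000, π⊥ = 0+0·τ' ≈ 0.00000 ∈ [-0.5, 0.5) ⇒ IN Λ
candidate 8: (m,n)=(-1,1) → π∥ = -1+1·τ ≈ 3.23607, π⊥ = -1+1·τ' ≈ -1.23607 ∉ [-0.5, 0.5) ⇒ out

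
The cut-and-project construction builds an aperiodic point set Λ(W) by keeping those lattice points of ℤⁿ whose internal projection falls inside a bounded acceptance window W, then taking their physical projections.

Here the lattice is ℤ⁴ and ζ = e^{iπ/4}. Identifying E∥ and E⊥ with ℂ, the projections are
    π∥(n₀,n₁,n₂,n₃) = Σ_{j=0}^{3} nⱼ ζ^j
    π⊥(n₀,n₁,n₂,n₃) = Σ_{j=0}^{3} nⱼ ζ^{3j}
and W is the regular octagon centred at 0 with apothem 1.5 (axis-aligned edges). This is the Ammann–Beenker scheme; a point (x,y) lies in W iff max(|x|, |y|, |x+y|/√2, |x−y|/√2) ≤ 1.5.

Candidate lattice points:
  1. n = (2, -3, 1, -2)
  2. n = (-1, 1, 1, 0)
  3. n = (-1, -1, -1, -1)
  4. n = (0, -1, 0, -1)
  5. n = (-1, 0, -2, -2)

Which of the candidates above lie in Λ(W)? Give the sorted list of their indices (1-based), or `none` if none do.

3, 4

With ζ = e^{iπ/4} the internal vectors are ζ^0,ζ^3,ζ^6,ζ^9.
candidate 1: n = (2, -3, 1, -2) → π⊥ ≈ (+2.70711, -4.53553); max(|x|,|y|,|x±y|/√2) = 5.12132 > 1.5 ⇒ ∉ W
candidate 2: n = (-1, 1, 1, 0) → π⊥ ≈ (-1.70711, -0.29289); max(|x|,|y|,|x±y|/√2) = 1.70711 > 1.5 ⇒ ∉ W
candidate 3: n = (-1, -1, -1, -1) → π⊥ ≈ (-1.00000, -0.41421); max(|x|,|y|,|x±y|/√2) = 1.00000 ≤ 1.5 ⇒ ∈ W
candidate 4: n = (0, -1, 0, -1) → π⊥ ≈ (+0.00000, -1.41421); max(|x|,|y|,|x±y|/√2) = 1.41421 ≤ 1.5 ⇒ ∈ W
candidate 5: n = (-1, 0, -2, -2) → π⊥ ≈ (-2.41421, +0.58579); max(|x|,|y|,|x±y|/√2) = 2.41421 > 1.5 ⇒ ∉ W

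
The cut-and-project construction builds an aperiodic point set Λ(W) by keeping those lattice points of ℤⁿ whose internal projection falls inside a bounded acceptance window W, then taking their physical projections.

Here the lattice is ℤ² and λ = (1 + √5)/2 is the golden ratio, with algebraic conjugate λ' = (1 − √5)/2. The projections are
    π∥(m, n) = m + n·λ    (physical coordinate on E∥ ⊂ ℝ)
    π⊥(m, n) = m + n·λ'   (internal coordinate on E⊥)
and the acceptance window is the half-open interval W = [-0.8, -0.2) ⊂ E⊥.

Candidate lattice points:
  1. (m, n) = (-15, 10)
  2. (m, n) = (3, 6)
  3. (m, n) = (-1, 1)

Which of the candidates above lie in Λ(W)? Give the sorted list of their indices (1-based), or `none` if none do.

2

Numerically λ ≈ 1.61803 and λ' = −1/λ ≈ -0.61803.
#1 (-15,10): internal coord -15 + (10)·λ' = -21.18034; -21.18034 ∉ [-0.8, -0.2) → out
#2 (3,6): internal coord 3 + (6)·λ' = -0.70820; -0.70820 ∈ [-0.8, -0.2) → IN Λ
#3 (-1,1): internal coord -1 + (1)·λ' = -1.61803; -1.61803 ∉ [-0.8, -0.2) → out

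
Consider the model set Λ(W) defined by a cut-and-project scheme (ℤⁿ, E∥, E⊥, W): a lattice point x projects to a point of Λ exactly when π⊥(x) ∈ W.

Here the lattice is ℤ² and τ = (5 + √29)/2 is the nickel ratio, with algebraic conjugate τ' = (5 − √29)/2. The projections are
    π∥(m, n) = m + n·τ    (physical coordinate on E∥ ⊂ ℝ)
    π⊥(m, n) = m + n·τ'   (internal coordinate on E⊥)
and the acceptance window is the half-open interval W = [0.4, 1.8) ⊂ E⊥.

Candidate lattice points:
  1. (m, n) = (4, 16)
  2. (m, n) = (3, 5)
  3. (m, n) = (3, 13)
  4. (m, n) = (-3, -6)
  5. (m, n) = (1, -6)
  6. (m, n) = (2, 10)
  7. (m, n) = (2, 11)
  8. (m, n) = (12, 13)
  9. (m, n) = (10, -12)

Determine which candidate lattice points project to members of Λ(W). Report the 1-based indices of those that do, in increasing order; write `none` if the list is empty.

1, 3

τ' = (5−√29)/2 ≈ -0.1926.
[1] lift (4,16): star map gives 0.9187; window check 0.4 ≤ 0.9187 < 1.8 is true → IN Λ
[2] lift (3,5): star map gives 2.0371; window check 0.4 ≤ 2.0371 < 1.8 is false → out
[3] lift (3,13): star map gives 0.4964; window check 0.4 ≤ 0.4964 < 1.8 is true → IN Λ
[4] lift (-3,-6): star map gives -1.8445; window check 0.4 ≤ -1.8445 < 1.8 is false → out
[5] lift (1,-6): star map gives 2.1555; window check 0.4 ≤ 2.1555 < 1.8 is false → out
[6] lift (2,10): star map gives 0.0742; window check 0.4 ≤ 0.0742 < 1.8 is false → out
[7] lift (2,11): star map gives -0.1184; window check 0.4 ≤ -0.1184 < 1.8 is false → out
[8] lift (12,13): star map gives 9.4964; window check 0.4 ≤ 9.4964 < 1.8 is false → out
[9] lift (10,-12): star map gives 12.3110; window check 0.4 ≤ 12.3110 < 1.8 is false → out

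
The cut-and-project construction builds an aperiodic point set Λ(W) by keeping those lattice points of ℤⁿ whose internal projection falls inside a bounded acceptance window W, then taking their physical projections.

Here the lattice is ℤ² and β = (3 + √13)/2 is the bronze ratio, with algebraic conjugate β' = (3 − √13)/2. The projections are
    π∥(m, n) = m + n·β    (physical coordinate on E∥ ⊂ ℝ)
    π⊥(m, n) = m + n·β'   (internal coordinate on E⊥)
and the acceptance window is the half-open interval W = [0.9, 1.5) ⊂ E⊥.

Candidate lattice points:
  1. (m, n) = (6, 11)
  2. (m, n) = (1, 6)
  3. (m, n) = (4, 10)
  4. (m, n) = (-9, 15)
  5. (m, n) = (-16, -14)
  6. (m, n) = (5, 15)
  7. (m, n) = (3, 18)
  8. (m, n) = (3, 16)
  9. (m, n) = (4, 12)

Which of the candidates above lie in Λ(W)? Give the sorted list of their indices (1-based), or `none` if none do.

3

Numerically β ≈ 3.30278 and β' = −1/β ≈ -0.30278.
candidate 1: (m,n)=(6,11) → π∥ = 6+11·β ≈ 42.33053, π⊥ = 6+11·β' ≈ 2.66947 ∉ [0.9, 1.5) ⇒ out
candidate 2: (m,n)=(1,6) → π∥ = 1+6·β ≈ 20.81665, π⊥ = 1+6·β' ≈ -0.81665 ∉ [0.9, 1.5) ⇒ out
candidate 3: (m,n)=(4,10) → π∥ = 4+10·β ≈ 37.02776, π⊥ = 4+10·β' ≈ 0.97224 ∈ [0.9, 1.5) ⇒ IN Λ
candidate 4: (m,n)=(-9,15) → π∥ = -9+15·β ≈ 40.54163, π⊥ = -9+15·β' ≈ -13.54163 ∉ [0.9, 1.5) ⇒ out
candidate 5: (m,n)=(-16,-14) → π∥ = -16-14·β ≈ -62.23886, π⊥ = -16-14·β' ≈ -11.76114 ∉ [0.9, 1.5) ⇒ out
candidate 6: (m,n)=(5,15) → π∥ = 5+15·β ≈ 54.54163, π⊥ = 5+15·β' ≈ 0.45837 ∉ [0.9, 1.5) ⇒ out
candidate 7: (m,n)=(3,18) → π∥ = 3+18·β ≈ 62.44996, π⊥ = 3+18·β' ≈ -2.44996 ∉ [0.9, 1.5) ⇒ out
candidate 8: (m,n)=(3,16) → π∥ = 3+16·β ≈ 55.84441, π⊥ = 3+16·β' ≈ -1.84441 ∉ [0.9, 1.5) ⇒ out
candidate 9: (m,n)=(4,12) → π∥ = 4+12·β ≈ 43.63331, π⊥ = 4+12·β' ≈ 0.36669 ∉ [0.9, 1.5) ⇒ out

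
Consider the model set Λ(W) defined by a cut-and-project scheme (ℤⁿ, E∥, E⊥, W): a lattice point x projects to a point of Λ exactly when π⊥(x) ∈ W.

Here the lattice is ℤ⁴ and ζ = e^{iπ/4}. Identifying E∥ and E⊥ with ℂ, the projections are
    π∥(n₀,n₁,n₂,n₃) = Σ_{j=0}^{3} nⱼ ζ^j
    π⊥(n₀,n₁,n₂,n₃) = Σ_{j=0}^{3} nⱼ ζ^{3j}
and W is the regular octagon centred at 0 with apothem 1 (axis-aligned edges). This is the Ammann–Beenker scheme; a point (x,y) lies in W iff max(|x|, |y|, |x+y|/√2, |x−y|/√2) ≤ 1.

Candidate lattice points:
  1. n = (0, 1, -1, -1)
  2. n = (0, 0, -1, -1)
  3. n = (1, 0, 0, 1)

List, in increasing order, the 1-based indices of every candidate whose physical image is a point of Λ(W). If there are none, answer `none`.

Internal map: ζ^{3j} for j=0..3 gives (1,0), (−√2/2,√2/2), (0,−1), (√2/2,√2/2).
candidate 1: n = (0, 1, -1, -1) → π⊥ ≈ (-1.4142, +1.0000); max(|x|,|y|,|x±y|/√2) = 1.7071 > 1 ⇒ ∉ W
candidate 2: n = (0, 0, -1, -1) → π⊥ ≈ (-0.7071, +0.2929); max(|x|,|y|,|x±y|/√2) = 0.7071 ≤ 1 ⇒ ∈ W
candidate 3: n = (1, 0, 0, 1) → π⊥ ≈ (+1.7071, +0.7071); max(|x|,|y|,|x±y|/√2) = 1.7071 > 1 ⇒ ∉ W

2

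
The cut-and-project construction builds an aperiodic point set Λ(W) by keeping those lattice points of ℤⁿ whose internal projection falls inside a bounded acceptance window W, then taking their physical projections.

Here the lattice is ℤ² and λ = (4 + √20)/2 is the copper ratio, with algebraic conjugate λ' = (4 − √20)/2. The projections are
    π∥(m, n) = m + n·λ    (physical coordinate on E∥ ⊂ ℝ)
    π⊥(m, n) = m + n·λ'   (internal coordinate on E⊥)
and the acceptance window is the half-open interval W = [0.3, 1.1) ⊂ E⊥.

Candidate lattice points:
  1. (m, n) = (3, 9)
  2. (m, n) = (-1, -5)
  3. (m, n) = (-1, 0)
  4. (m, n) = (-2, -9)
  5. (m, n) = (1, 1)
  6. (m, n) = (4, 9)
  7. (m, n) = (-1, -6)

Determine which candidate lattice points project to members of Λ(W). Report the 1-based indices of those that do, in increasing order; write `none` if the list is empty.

1, 5, 7

Numerically λ ≈ 4.23607 and λ' = −1/λ ≈ -0.23607.
candidate 1: (m,n)=(3,9) → π∥ = 3+9·λ ≈ 41.12461, π⊥ = 3+9·λ' ≈ 0.87539 ∈ [0.3, 1.1) ⇒ IN Λ
candidate 2: (m,n)=(-1,-5) → π∥ = -1-5·λ ≈ -22.18034, π⊥ = -1-5·λ' ≈ 0.18034 ∉ [0.3, 1.1) ⇒ out
candidate 3: (m,n)=(-1,0) → π∥ = -1+0·λ ≈ -1.00000, π⊥ = -1+0·λ' ≈ -1.00000 ∉ [0.3, 1.1) ⇒ out
candidate 4: (m,n)=(-2,-9) → π∥ = -2-9·λ ≈ -40.12461, π⊥ = -2-9·λ' ≈ 0.12461 ∉ [0.3, 1.1) ⇒ out
candidate 5: (m,n)=(1,1) → π∥ = 1+1·λ ≈ 5.23607, π⊥ = 1+1·λ' ≈ 0.76393 ∈ [0.3, 1.1) ⇒ IN Λ
candidate 6: (m,n)=(4,9) → π∥ = 4+9·λ ≈ 42.12461, π⊥ = 4+9·λ' ≈ 1.87539 ∉ [0.3, 1.1) ⇒ out
candidate 7: (m,n)=(-1,-6) → π∥ = -1-6·λ ≈ -26.41641, π⊥ = -1-6·λ' ≈ 0.41641 ∈ [0.3, 1.1) ⇒ IN Λ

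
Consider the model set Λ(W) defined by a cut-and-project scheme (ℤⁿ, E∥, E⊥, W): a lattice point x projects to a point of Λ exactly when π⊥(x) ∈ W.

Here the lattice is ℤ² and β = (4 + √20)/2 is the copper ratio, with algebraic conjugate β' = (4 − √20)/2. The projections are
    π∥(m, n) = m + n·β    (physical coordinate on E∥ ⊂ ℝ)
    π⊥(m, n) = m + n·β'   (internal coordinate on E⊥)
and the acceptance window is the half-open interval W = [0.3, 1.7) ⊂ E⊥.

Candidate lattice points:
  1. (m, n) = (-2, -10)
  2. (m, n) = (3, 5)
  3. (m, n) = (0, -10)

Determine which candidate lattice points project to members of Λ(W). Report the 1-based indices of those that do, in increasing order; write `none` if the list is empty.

Numerically β ≈ 4.2361 and β' = −1/β ≈ -0.2361.
#1 (-2,-10): internal coord -2 + (-10)·β' = +0.3607; +0.3607 ∈ [0.3, 1.7) → IN Λ
#2 (3,5): internal coord 3 + (5)·β' = +1.8197; +1.8197 ∉ [0.3, 1.7) → out
#3 (0,-10): internal coord 0 + (-10)·β' = +2.3607; +2.3607 ∉ [0.3, 1.7) → out

1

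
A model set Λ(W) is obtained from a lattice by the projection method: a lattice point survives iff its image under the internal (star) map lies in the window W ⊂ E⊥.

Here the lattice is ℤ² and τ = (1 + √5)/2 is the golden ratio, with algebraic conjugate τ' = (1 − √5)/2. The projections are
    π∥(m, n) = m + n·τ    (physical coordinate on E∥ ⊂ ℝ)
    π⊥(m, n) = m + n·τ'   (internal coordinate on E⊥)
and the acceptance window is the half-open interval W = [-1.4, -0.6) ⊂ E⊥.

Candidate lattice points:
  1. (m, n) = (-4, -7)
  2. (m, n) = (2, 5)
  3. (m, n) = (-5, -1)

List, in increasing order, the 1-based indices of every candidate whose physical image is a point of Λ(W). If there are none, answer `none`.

τ' = (1−√5)/2 ≈ -0.61803.
candidate 1: (m,n)=(-4,-7) → π∥ = -4-7·τ ≈ -15.32624, π⊥ = -4-7·τ' ≈ 0.32624 ∉ [-1.4, -0.6) ⇒ out
candidate 2: (m,n)=(2,5) → π∥ = 2+5·τ ≈ 10.09017, π⊥ = 2+5·τ' ≈ -1.09017 ∈ [-1.4, -0.6) ⇒ IN Λ
candidate 3: (m,n)=(-5,-1) → π∥ = -5-1·τ ≈ -6.61803, π⊥ = -5-1·τ' ≈ -4.38197 ∉ [-1.4, -0.6) ⇒ out

2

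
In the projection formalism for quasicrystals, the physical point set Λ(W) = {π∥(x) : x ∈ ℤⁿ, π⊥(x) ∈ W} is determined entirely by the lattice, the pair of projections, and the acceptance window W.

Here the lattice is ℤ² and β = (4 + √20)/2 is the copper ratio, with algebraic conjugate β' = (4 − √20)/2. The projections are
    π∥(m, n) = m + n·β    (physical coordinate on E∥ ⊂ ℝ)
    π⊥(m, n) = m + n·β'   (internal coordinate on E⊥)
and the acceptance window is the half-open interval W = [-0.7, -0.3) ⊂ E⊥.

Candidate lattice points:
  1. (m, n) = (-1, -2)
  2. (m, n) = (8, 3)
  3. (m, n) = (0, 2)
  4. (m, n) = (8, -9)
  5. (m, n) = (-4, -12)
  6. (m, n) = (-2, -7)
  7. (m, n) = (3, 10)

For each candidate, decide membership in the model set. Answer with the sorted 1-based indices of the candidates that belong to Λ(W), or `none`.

1, 3, 6

Numerically β ≈ 4.23607 and β' = −1/β ≈ -0.23607.
candidate 1: (m,n)=(-1,-2) → π∥ = -1-2·β ≈ -9.47214, π⊥ = -1-2·β' ≈ -0.52786 ∈ [-0.7, -0.3) ⇒ IN Λ
candidate 2: (m,n)=(8,3) → π∥ = 8+3·β ≈ 20.70820, π⊥ = 8+3·β' ≈ 7.29180 ∉ [-0.7, -0.3) ⇒ out
candidate 3: (m,n)=(0,2) → π∥ = 0+2·β ≈ 8.47214, π⊥ = 0+2·β' ≈ -0.47214 ∈ [-0.7, -0.3) ⇒ IN Λ
candidate 4: (m,n)=(8,-9) → π∥ = 8-9·β ≈ -30.12461, π⊥ = 8-9·β' ≈ 10.12461 ∉ [-0.7, -0.3) ⇒ out
candidate 5: (m,n)=(-4,-12) → π∥ = -4-12·β ≈ -54.83282, π⊥ = -4-12·β' ≈ -1.16718 ∉ [-0.7, -0.3) ⇒ out
candidate 6: (m,n)=(-2,-7) → π∥ = -2-7·β ≈ -31.65248, π⊥ = -2-7·β' ≈ -0.34752 ∈ [-0.7, -0.3) ⇒ IN Λ
candidate 7: (m,n)=(3,10) → π∥ = 3+10·β ≈ 45.36068, π⊥ = 3+10·β' ≈ 0.63932 ∉ [-0.7, -0.3) ⇒ out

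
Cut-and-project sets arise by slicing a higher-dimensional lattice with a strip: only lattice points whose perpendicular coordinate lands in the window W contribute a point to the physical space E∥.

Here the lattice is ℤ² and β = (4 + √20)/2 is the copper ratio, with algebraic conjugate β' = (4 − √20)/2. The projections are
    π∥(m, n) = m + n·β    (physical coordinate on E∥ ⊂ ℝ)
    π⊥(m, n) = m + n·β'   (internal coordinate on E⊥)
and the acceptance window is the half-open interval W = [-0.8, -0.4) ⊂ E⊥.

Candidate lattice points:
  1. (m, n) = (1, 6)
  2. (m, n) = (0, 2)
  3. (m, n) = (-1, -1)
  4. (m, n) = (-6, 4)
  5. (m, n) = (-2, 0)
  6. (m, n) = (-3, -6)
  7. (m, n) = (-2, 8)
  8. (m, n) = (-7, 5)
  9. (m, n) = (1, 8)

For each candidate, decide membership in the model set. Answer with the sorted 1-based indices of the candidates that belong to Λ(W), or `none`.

1, 2, 3

Numerically β ≈ 4.236068 and β' = −1/β ≈ -0.236068.
candidate 1: (m,n)=(1,6) → π∥ = 1+6·β ≈ 26.416408, π⊥ = 1+6·β' ≈ -0.416408 ∈ [-0.8, -0.4) ⇒ IN Λ
candidate 2: (m,n)=(0,2) → π∥ = 0+2·β ≈ 8.472136, π⊥ = 0+2·β' ≈ -0.472136 ∈ [-0.8, -0.4) ⇒ IN Λ
candidate 3: (m,n)=(-1,-1) → π∥ = -1-1·β ≈ -5.236068, π⊥ = -1-1·β' ≈ -0.763932 ∈ [-0.8, -0.4) ⇒ IN Λ
candidate 4: (m,n)=(-6,4) → π∥ = -6+4·β ≈ 10.944272, π⊥ = -6+4·β' ≈ -6.944272 ∉ [-0.8, -0.4) ⇒ out
candidate 5: (m,n)=(-2,0) → π∥ = -2+0·β ≈ -2.000000, π⊥ = -2+0·β' ≈ -2.000000 ∉ [-0.8, -0.4) ⇒ out
candidate 6: (m,n)=(-3,-6) → π∥ = -3-6·β ≈ -28.416408, π⊥ = -3-6·β' ≈ -1.583592 ∉ [-0.8, -0.4) ⇒ out
candidate 7: (m,n)=(-2,8) → π∥ = -2+8·β ≈ 31.888544, π⊥ = -2+8·β' ≈ -3.888544 ∉ [-0.8, -0.4) ⇒ out
candidate 8: (m,n)=(-7,5) → π∥ = -7+5·β ≈ 14.180340, π⊥ = -7+5·β' ≈ -8.180340 ∉ [-0.8, -0.4) ⇒ out
candidate 9: (m,n)=(1,8) → π∥ = 1+8·β ≈ 34.888544, π⊥ = 1+8·β' ≈ -0.888544 ∉ [-0.8, -0.4) ⇒ out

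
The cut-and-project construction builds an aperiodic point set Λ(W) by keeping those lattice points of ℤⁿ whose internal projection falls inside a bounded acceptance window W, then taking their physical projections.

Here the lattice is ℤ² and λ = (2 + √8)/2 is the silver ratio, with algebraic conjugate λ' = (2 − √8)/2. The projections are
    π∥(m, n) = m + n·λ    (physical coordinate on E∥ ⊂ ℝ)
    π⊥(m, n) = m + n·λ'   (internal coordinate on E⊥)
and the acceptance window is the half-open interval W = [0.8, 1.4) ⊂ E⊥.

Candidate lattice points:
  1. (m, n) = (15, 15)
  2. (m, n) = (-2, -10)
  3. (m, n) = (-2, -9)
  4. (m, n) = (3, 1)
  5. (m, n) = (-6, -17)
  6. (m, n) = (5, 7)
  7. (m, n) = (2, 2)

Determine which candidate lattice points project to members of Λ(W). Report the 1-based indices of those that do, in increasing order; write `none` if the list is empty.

λ' = (2−√8)/2 ≈ -0.414214.
[1] lift (15,15): star map gives 8.786797; window check 0.8 ≤ 8.786797 < 1.4 is false → out
[2] lift (-2,-10): star map gives 2.142136; window check 0.8 ≤ 2.142136 < 1.4 is false → out
[3] lift (-2,-9): star map gives 1.727922; window check 0.8 ≤ 1.727922 < 1.4 is false → out
[4] lift (3,1): star map gives 2.585786; window check 0.8 ≤ 2.585786 < 1.4 is false → out
[5] lift (-6,-17): star map gives 1.041631; window check 0.8 ≤ 1.041631 < 1.4 is true → IN Λ
[6] lift (5,7): star map gives 2.100505; window check 0.8 ≤ 2.100505 < 1.4 is false → out
[7] lift (2,2): star map gives 1.171573; window check 0.8 ≤ 1.171573 < 1.4 is true → IN Λ

5, 7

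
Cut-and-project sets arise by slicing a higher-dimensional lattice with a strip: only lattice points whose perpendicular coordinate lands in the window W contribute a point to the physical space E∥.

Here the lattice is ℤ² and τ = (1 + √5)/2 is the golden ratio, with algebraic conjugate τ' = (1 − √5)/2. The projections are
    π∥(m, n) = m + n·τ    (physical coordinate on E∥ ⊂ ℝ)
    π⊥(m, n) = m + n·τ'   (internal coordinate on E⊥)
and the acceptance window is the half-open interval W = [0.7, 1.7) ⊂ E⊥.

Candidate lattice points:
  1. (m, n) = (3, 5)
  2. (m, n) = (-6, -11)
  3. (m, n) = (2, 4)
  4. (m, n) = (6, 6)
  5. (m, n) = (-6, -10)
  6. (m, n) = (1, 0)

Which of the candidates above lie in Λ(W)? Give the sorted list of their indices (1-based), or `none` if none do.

2, 6

τ' = (1−√5)/2 ≈ -0.618034.
candidate 1: (m,n)=(3,5) → π∥ = 3+5·τ ≈ 11.090170, π⊥ = 3+5·τ' ≈ -0.090170 ∉ [0.7, 1.7) ⇒ out
candidate 2: (m,n)=(-6,-11) → π∥ = -6-11·τ ≈ -23.798374, π⊥ = -6-11·τ' ≈ 0.798374 ∈ [0.7, 1.7) ⇒ IN Λ
candidate 3: (m,n)=(2,4) → π∥ = 2+4·τ ≈ 8.472136, π⊥ = 2+4·τ' ≈ -0.472136 ∉ [0.7, 1.7) ⇒ out
candidate 4: (m,n)=(6,6) → π∥ = 6+6·τ ≈ 15.708204, π⊥ = 6+6·τ' ≈ 2.291796 ∉ [0.7, 1.7) ⇒ out
candidate 5: (m,n)=(-6,-10) → π∥ = -6-10·τ ≈ -22.180340, π⊥ = -6-10·τ' ≈ 0.180340 ∉ [0.7, 1.7) ⇒ out
candidate 6: (m,n)=(1,0) → π∥ = 1+0·τ ≈ 1.000000, π⊥ = 1+0·τ' ≈ 1.000000 ∈ [0.7, 1.7) ⇒ IN Λ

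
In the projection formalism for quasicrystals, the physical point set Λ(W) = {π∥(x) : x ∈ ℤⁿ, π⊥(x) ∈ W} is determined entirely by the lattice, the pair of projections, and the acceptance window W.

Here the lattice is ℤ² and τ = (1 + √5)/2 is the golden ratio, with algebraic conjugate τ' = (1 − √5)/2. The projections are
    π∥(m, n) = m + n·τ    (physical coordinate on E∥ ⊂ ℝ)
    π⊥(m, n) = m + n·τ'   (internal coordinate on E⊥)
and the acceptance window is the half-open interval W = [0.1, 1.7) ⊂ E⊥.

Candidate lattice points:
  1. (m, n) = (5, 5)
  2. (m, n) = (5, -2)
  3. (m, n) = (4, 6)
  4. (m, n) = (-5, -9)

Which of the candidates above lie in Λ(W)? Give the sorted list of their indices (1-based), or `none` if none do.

3, 4

τ' = (1−√5)/2 ≈ -0.618034.
[1] lift (5,5): star map gives 1.909830; window check 0.1 ≤ 1.909830 < 1.7 is false → out
[2] lift (5,-2): star map gives 6.236068; window check 0.1 ≤ 6.236068 < 1.7 is false → out
[3] lift (4,6): star map gives 0.291796; window check 0.1 ≤ 0.291796 < 1.7 is true → IN Λ
[4] lift (-5,-9): star map gives 0.562306; window check 0.1 ≤ 0.562306 < 1.7 is true → IN Λ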